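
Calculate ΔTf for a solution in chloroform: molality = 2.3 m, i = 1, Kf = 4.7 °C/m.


ΔTf = Kf × m × i
= 4.7 × 2.3 × 1
= 10.81 °C

10.81 °C


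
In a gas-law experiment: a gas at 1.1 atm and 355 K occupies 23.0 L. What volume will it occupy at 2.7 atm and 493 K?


P1V1/T1 = P2V2/T2
V2 = P1V1T2/(T1P2)
= 1.1×23.0×493/(355×2.7)
= 13.013 L

13.013 L


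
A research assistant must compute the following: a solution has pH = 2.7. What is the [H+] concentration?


[H+] = 10^(-pH) = 10^(-2.7)
= 2.0×10^-3 M

2.0×10^-3 M


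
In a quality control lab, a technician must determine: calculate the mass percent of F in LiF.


M(LiF) = 1×6.94 + 1×19.0 = 25.94 g/mol
Mass of F = 1 × 19.0 = 19.00 g/mol
% F = 19.00/25.94 × 100 = 73.25%

73.25%


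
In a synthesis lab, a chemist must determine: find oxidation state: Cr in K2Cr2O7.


2(+1) + 2x + 7(-2) = 0, so x = +6
Oxidation number: +6

+6


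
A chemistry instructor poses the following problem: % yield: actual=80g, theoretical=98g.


% yield = actual/theoretical × 100
= 80/98 × 100
= 81.63%

81.63%


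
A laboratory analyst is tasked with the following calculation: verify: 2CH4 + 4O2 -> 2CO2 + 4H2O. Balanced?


Equation: 2CH4 + 4O2 -> 2CO2 + 4H2O
Check atoms: C: 2=2, H: 8=8, O: 8=8
Balanced

Yes, balanced


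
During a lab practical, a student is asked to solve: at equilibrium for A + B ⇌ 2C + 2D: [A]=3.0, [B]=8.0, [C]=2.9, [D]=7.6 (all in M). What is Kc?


Kc = [C]^2[D]^2/([A][B])
= (2.9^2 × 7.6^2)/(3.0^1 × 8.0^1)
= 485.7616/24
= 20.24

20.24


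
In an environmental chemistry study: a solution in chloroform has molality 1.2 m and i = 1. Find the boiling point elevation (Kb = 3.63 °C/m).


ΔTb = Kb × m × i
= 3.63 × 1.2 × 1
= 4.356 °C

4.356 °C


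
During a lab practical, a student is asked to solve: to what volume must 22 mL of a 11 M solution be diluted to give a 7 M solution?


C1V1 = C2V2
11 × 22 = 7 × V2
V2 = 242/7 = 34.57 mL

34.57 mL


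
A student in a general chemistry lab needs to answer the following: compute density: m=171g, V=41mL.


ρ = mass/volume
= 171/41
= 4.171 g/mL

4.171 g/mL


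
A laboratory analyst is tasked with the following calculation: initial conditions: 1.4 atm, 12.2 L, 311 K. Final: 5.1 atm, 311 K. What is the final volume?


P1V1/T1 = P2V2/T2
V2 = P1V1T2/(T1P2)
= 1.4×12.2×311/(311×5.1)
= 3.349 L

3.349 L


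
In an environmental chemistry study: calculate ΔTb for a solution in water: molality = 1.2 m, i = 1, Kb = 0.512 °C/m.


ΔTb = Kb × m × i
= 0.512 × 1.2 × 1
= 0.6144 °C

0.6144 °C


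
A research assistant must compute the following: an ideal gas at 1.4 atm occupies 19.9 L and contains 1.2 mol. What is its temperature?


PV = nRT  (R = 0.08206 L·atm/(mol·K))
T = PV/(nR) = 1.4×19.9/(1.2×0.08206)
= 27.86/0.098472
= 282.92 K

282.92 K


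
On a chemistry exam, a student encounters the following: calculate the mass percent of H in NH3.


M(NH3) = 1×14.01 + 3×1.008 = 17.034 g/mol
Mass of H = 3 × 1.008 = 3.024 g/mol
% H = 3.024/17.034 × 100 = 17.75%

17.75%


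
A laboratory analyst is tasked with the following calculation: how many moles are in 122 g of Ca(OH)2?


M(Ca(OH)2) = 74.1 g/mol
n = mass/M = 122/74.1 = 1.6464 mol

1.6464 mol


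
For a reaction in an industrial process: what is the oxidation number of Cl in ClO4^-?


x + 4(-2) = -1, so x = +7
Oxidation number: +7

+7


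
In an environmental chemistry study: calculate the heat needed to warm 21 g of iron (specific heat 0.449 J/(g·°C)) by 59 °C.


q = mcΔT = 21 × 0.449 × 59
= 556.31 J

556.31 J


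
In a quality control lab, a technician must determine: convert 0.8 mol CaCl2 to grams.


M(CaCl2) = 110.98 g/mol
mass = n × M = 0.8 × 110.98 = 88.78 g

88.78 g


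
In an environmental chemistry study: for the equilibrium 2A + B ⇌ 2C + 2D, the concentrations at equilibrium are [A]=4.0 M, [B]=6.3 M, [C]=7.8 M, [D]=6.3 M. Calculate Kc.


Kc = [C]^2[D]^2/([A]^2[B])
= (7.8^2 × 6.3^2)/(4.0^2 × 6.3^1)
= 2414.7396/100.8
= 23.96

23.96


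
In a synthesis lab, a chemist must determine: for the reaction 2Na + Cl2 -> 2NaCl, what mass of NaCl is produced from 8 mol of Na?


Mole ratio NaCl:Na = 2:2
n(NaCl) = 8 × 2/2 = 8.000 mol
mass = 8.000 × 58.44 = 467.52 g

467.52 g


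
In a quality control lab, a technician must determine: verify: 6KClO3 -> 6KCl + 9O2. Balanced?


Equation: 6KClO3 -> 6KCl + 9O2
Check atoms: Cl: 6=6, K: 6=6, O: 18=18
Balanced

Yes, balanced


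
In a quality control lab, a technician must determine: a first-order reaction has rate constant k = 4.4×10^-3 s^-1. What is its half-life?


t½ = ln2/k = 0.693147/(4.4×10^-3 s^-1)
= 157.5 s

157.5 s


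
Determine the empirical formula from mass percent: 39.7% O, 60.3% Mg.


Assume 100 g sample. Moles of each element:
  O: 39.7/16.0 = 2.481 mol
  Mg: 60.3/24.31 = 2.48 mol
Divide by smallest (2.48):
  O: 2.481/2.48 = 1.0
  Mg: 2.48/2.48 = 1.0
Empirical formula: MgO

MgO


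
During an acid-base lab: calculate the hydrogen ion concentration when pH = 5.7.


[H+] = 10^(-pH) = 10^(-5.7)
= 2.0×10^-6 M

2.0×10^-6 M


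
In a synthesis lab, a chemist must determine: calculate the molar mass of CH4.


M(CH4) = 1×12.01 + 4×1.008
= 12.01 + 4.03
= 16.04 g/mol

16.04 g/mol


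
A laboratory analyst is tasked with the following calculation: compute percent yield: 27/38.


% yield = actual/theoretical × 100
= 27/38 × 100
= 71.05%

71.05%


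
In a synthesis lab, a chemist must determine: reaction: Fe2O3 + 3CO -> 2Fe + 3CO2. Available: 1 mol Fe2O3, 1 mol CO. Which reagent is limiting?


Mole ratio available / coefficient:
  Fe2O3: 1/1 = 1.000
  CO: 1/3 = 0.333
Smaller ratio is limiting.

CO


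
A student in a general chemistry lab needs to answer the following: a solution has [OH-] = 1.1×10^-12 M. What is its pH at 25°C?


pOH = -log10([OH-]) = -log10(1.1×10^-12)
= 12 - log10(1.1) = 11.96
pH = 14 - pOH = 14 - 11.96 = 2.04

2.04


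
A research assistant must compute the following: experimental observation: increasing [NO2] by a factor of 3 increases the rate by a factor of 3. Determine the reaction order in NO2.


rate ∝ [NO2]^n
3^n = 3 → n = 1
Order in NO2: 1

1


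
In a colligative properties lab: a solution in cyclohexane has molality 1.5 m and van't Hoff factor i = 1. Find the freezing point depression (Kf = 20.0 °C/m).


ΔTf = Kf × m × i
= 20.0 × 1.5 × 1
= 30.0 °C

30.0 °C


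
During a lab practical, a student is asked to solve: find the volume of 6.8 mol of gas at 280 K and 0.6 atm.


PV = nRT  (R = 0.08206 L·atm/(mol·K))
V = nRT/P = 6.8×0.08206×280/0.6
= 260.404 L

260.404 L


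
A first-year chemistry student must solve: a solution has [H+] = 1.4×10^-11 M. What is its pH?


pH = -log10([H+]) = -log10(1.4×10^-11)
= 11 - log10(1.4)
= 11 - 0.15
= 10.85

10.85


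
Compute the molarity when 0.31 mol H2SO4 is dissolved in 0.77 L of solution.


M = n/V = 0.31/0.77 = 0.403 mol/L

0.403 M


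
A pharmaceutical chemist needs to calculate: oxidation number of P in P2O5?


2x + 5(-2) = 0, so x = +5
Oxidation number: +5

+5


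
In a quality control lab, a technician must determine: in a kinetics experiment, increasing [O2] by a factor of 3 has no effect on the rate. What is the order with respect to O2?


rate ∝ [O2]^n
rate ∝ [O2]^0
Order in O2: 0

0


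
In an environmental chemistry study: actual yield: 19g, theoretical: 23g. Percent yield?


% yield = actual/theoretical × 100
= 19/23 × 100
= 82.61%

82.61%


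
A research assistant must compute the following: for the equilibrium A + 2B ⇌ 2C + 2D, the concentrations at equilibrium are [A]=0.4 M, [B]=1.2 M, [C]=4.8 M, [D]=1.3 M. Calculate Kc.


Kc = [C]^2[D]^2/([A][B]^2)
= (4.8^2 × 1.3^2)/(0.4^1 × 1.2^2)
= 38.9376/0.576
= 67.60

67.60


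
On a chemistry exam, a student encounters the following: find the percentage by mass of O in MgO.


M(MgO) = 1×24.31 + 1×16.0 = 40.31 g/mol
Mass of O = 1 × 16.0 = 16.00 g/mol
% O = 16.00/40.31 × 100 = 39.69%

39.69%


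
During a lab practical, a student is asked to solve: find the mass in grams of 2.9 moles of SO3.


M(SO3) = 80.07 g/mol
mass = n × M = 2.9 × 80.07 = 232.20 g

232.20 g


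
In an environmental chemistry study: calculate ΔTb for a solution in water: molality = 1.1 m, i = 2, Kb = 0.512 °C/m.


ΔTb = Kb × m × i
= 0.512 × 1.1 × 2
= 1.1264 °C

1.1264 °C


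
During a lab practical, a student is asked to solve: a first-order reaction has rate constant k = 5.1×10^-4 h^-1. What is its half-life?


t½ = ln2/k = 0.693147/(5.1×10^-4 h^-1)
= 1359 h

1359 h


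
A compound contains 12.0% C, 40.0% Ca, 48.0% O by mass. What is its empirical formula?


Assume 100 g sample. Moles of each element:
  C: 12.0/12.01 = 0.999 mol
  Ca: 40.0/40.08 = 0.998 mol
  O: 48.0/16.0 = 3.0 mol
Divide by smallest (0.998):
  C: 0.999/0.998 = 1.0
  Ca: 0.998/0.998 = 1.0
  O: 3.0/0.998 = 3.01
Empirical formula: CaCO3

CaCO3


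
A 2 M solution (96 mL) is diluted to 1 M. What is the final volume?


C1V1 = C2V2
2 × 96 = 1 × V2
V2 = 192/1 = 192.0 mL

192.0 mL


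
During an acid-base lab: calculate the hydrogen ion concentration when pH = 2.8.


[H+] = 10^(-pH) = 10^(-2.8)
= 1.58×10^-3 M

1.58×10^-3 M


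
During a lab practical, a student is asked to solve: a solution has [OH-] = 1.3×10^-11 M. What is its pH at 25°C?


pOH = -log10([OH-]) = -log10(1.3×10^-11)
= 11 - log10(1.3) = 10.89
pH = 14 - pOH = 14 - 10.89 = 3.11

3.11


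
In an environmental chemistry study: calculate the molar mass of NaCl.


M(NaCl) = 1×22.99 + 1×35.45
= 22.99 + 35.45
= 58.44 g/mol

58.44 g/mol


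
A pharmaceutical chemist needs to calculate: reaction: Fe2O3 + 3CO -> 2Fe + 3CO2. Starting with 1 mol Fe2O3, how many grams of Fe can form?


Mole ratio Fe:Fe2O3 = 2:1
n(Fe) = 1 × 2/1 = 2.000 mol
mass = 2.000 × 55.85 = 111.7 g

111.7 g


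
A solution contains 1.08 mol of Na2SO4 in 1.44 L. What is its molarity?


M = n/V = 1.08/1.44 = 0.750 mol/L

0.750 M


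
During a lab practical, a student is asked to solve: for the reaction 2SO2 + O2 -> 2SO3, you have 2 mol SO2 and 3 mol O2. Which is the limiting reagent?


Mole ratio available / coefficient:
  SO2: 2/2 = 1.000
  O2: 3/1 = 3.000
Smaller ratio is limiting.

SO2


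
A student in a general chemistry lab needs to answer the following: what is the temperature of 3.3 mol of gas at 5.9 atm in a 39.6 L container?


PV = nRT  (R = 0.08206 L·atm/(mol·K))
T = PV/(nR) = 5.9×39.6/(3.3×0.08206)
= 233.64/0.270798
= 862.78 K

862.78 K


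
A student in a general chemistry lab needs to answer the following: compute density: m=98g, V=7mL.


ρ = mass/volume
= 98/7
= 14.0 g/mL

14.0 g/mL


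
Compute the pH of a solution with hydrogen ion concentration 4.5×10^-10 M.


pH = -log10([H+]) = -log10(4.5×10^-10)
= 10 - log10(4.5)
= 10 - 0.65
= 9.35

9.35


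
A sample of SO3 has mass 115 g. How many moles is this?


M(SO3) = 80.07 g/mol
n = mass/M = 115/80.07 = 1.4362 mol

1.4362 mol


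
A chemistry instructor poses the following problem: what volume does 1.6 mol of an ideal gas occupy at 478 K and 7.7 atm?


PV = nRT  (R = 0.08206 L·atm/(mol·K))
V = nRT/P = 1.6×0.08206×478/7.7
= 8.151 L

8.151 L


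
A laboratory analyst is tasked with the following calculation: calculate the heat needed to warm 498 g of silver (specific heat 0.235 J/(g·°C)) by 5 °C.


q = mcΔT = 498 × 0.235 × 5
= 585.15 J

585.15 J


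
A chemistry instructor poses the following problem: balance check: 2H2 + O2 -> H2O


Equation: 2H2 + O2 -> H2O
Check atoms: H: 4≠2, O: 2≠1
Not balanced

No, not balanced


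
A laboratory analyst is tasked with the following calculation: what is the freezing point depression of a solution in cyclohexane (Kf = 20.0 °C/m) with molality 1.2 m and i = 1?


ΔTf = Kf × m × i
= 20.0 × 1.2 × 1
= 24.0 °C

24.0 °C


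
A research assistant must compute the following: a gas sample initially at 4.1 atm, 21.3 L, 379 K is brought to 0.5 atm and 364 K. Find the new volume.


P1V1/T1 = P2V2/T2
V2 = P1V1T2/(T1P2)
= 4.1×21.3×364/(379×0.5)
= 167.747 L

167.747 L


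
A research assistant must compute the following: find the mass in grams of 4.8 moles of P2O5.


M(P2O5) = 141.94 g/mol
mass = n × M = 4.8 × 141.94 = 681.31 g

681.31 g


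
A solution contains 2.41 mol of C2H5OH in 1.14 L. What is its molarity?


M = n/V = 2.41/1.14 = 2.114 mol/L

2.114 M


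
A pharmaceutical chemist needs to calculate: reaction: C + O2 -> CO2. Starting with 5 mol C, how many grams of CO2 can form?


Mole ratio CO2:C = 1:1
n(CO2) = 5 × 1/1 = 5.000 mol
mass = 5.000 × 44.01 = 220.05 g

220.05 g


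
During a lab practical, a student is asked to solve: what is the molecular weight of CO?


M(CO) = 1×12.01 + 1×16.0
= 12.01 + 16.0
= 28.01 g/mol

28.01 g/mol


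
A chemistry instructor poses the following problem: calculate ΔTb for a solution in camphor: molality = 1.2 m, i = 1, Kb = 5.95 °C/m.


ΔTb = Kb × m × i
= 5.95 × 1.2 × 1
= 7.14 °C

7.14 °C


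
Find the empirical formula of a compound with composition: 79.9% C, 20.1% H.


Assume 100 g sample. Moles of each element:
  C: 79.9/12.01 = 6.653 mol
  H: 20.1/1.008 = 19.94 mol
Divide by smallest (6.653):
  C: 6.653/6.653 = 1.0
  H: 19.94/6.653 = 3.0
Empirical formula: CH3

CH3


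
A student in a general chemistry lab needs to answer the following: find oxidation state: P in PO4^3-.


x + 4(-2) = -3, so x = +5
Oxidation number: +5

+5


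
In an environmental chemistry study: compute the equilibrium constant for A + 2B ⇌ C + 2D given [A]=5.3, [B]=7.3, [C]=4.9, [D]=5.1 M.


Kc = [C][D]^2/([A][B]^2)
= (4.9^1 × 5.1^2)/(5.3^1 × 7.3^2)
= 127.449/282.437
= 0.4512

0.4512


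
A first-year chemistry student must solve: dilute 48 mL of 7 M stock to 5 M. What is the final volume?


C1V1 = C2V2
7 × 48 = 5 × V2
V2 = 336/5 = 67.2 mL

67.2 mL


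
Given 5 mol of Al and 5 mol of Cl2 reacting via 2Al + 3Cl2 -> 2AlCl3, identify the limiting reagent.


Mole ratio available / coefficient:
  Al: 5/2 = 2.500
  Cl2: 5/3 = 1.667
Smaller ratio is limiting.

Cl2


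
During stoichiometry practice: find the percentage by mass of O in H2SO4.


M(H2SO4) = 2×1.008 + 1×32.07 + 4×16.0 = 98.086 g/mol
Mass of O = 4 × 16.0 = 64.00 g/mol
% O = 64.00/98.086 × 100 = 65.25%

65.25%


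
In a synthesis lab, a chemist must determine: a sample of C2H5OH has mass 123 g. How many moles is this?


M(C2H5OH) = 46.07 g/mol
n = mass/M = 123/46.07 = 2.6699 mol

2.6699 mol


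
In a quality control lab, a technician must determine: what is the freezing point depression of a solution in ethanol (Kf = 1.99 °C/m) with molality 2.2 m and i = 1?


ΔTf = Kf × m × i
= 1.99 × 2.2 × 1
= 4.378 °C

4.378 °C


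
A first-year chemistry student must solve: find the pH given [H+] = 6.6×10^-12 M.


pH = -log10([H+]) = -log10(6.6×10^-12)
= 12 - log10(6.6)
= 12 - 0.82
= 11.18

11.18


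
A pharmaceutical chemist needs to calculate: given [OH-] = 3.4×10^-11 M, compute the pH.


pOH = -log10([OH-]) = -log10(3.4×10^-11)
= 11 - log10(3.4) = 10.47
pH = 14 - pOH = 14 - 10.47 = 3.53

3.53


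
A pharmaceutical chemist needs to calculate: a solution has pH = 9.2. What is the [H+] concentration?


[H+] = 10^(-pH) = 10^(-9.2)
= 6.31×10^-10 M

6.31×10^-10 M


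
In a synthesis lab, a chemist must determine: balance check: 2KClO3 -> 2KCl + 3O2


Equation: 2KClO3 -> 2KCl + 3O2
Check atoms: Cl: 2=2, K: 2=2, O: 6=6
Balanced

Yes, balanced


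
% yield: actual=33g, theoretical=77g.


% yield = actual/theoretical × 100
= 33/77 × 100
= 42.86%

42.86%


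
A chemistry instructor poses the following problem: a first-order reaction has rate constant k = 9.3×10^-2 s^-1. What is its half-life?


t½ = ln2/k = 0.693147/(9.3×10^-2 s^-1)
= 7.453 s

7.453 s


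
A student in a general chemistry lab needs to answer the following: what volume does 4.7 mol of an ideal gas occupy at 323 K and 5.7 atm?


PV = nRT  (R = 0.08206 L·atm/(mol·K))
V = nRT/P = 4.7×0.08206×323/5.7
= 21.855 L

21.855 L


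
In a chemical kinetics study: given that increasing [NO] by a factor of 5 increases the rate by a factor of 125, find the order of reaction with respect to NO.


rate ∝ [NO]^n
5^n = 125 → n = 3
Order in NO: 3

3


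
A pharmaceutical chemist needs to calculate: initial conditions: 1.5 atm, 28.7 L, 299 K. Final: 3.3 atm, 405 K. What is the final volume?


P1V1/T1 = P2V2/T2
V2 = P1V1T2/(T1P2)
= 1.5×28.7×405/(299×3.3)
= 17.67 L

17.67 L


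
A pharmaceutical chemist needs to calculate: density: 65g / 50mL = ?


ρ = mass/volume
= 65/50
= 1.3 g/mL

1.3 g/mL


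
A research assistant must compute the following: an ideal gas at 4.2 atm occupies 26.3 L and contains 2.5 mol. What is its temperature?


PV = nRT  (R = 0.08206 L·atm/(mol·K))
T = PV/(nR) = 4.2×26.3/(2.5×0.08206)
= 110.46/0.205150
= 538.44 K

538.44 K


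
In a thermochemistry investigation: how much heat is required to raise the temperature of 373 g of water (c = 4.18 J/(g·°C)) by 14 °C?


q = mcΔT = 373 × 4.18 × 14
= 21827.96 J

21827.96 J


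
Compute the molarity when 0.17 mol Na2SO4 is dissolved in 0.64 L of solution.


M = n/V = 0.17/0.64 = 0.266 mol/L

0.266 M


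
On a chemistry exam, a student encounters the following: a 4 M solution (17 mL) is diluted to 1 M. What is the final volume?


C1V1 = C2V2
4 × 17 = 1 × V2
V2 = 68/1 = 68.0 mL

68.0 mL


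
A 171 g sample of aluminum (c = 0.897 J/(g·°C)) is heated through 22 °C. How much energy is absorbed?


q = mcΔT = 171 × 0.897 × 22
= 3374.51 J

3374.51 J


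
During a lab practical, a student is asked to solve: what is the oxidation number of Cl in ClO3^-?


x + 3(-2) = -1, so x = +5
Oxidation number: +5

+5


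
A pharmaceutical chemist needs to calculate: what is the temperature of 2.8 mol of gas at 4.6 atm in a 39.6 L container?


PV = nRT  (R = 0.08206 L·atm/(mol·K))
T = PV/(nR) = 4.6×39.6/(2.8×0.08206)
= 182.16/0.229768
= 792.80 K

792.80 K


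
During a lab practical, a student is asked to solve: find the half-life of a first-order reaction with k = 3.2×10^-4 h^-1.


t½ = ln2/k = 0.693147/(3.2×10^-4 h^-1)
= 2166 h

2166 h


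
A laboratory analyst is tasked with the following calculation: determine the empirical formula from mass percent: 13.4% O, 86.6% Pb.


Assume 100 g sample. Moles of each element:
  O: 13.4/16.0 = 0.838 mol
  Pb: 86.6/207.2 = 0.418 mol
Divide by smallest (0.418):
  O: 0.838/0.418 = 2.0
  Pb: 0.418/0.418 = 1.0
Empirical formula: PbO2

PbO2


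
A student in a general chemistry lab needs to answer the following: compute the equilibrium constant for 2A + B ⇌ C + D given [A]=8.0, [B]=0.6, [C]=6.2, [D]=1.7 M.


Kc = [C][D]/([A]^2[B])
= (6.2^1 × 1.7^1)/(8.0^2 × 0.6^1)
= 10.54/38.4
= 0.2745

0.2745


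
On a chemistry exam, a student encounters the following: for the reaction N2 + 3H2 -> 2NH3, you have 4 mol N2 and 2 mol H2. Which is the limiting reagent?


Mole ratio available / coefficient:
  N2: 4/1 = 4.000
  H2: 2/3 = 0.667
Smaller ratio is limiting.

H2


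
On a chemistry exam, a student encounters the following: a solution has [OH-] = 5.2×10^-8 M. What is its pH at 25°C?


pOH = -log10([OH-]) = -log10(5.2×10^-8)
= 8 - log10(5.2) = 7.28
pH = 14 - pOH = 14 - 7.28 = 6.72

6.72


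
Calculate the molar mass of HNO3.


M(HNO3) = 1×1.008 + 1×14.01 + 3×16.0
= 1.01 + 14.01 + 48.0
= 63.02 g/mol

63.02 g/mol


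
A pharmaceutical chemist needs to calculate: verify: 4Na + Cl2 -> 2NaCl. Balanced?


Equation: 4Na + Cl2 -> 2NaCl
Check atoms: Cl: 2=2, Na: 4≠2
Not balanced

No, not balanced


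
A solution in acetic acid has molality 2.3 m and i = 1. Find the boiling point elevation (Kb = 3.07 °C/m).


ΔTb = Kb × m × i
= 3.07 × 2.3 × 1
= 7.061 °C

7.061 °C


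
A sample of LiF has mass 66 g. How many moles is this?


M(LiF) = 25.94 g/mol
n = mass/M = 66/25.94 = 2.5443 mol

2.5443 mol


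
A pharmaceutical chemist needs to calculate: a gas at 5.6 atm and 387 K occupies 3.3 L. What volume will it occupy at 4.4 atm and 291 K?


P1V1/T1 = P2V2/T2
V2 = P1V1T2/(T1P2)
= 5.6×3.3×291/(387×4.4)
= 3.158 L

3.158 L


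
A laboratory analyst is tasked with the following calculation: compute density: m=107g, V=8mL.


ρ = mass/volume
= 107/8
= 13.375 g/mL

13.375 g/mL


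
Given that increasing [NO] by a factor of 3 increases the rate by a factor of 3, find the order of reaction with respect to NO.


rate ∝ [NO]^n
3^n = 3 → n = 1
Order in NO: 1

1


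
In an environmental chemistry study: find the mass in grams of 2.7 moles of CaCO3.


M(CaCO3) = 100.09 g/mol
mass = n × M = 2.7 × 100.09 = 270.24 g

270.24 g


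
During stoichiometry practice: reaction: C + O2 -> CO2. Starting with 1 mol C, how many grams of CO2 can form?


Mole ratio CO2:C = 1:1
n(CO2) = 1 × 1/1 = 1.000 mol
mass = 1.000 × 44.01 = 44.01 g

44.01 g


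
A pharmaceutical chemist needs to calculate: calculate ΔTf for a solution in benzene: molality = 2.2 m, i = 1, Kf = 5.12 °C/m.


ΔTf = Kf × m × i
= 5.12 × 2.2 × 1
= 11.264 °C

11.264 °C


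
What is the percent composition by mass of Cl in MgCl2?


M(MgCl2) = 1×24.31 + 2×35.45 = 95.21 g/mol
Mass of Cl = 2 × 35.45 = 70.90 g/mol
% Cl = 70.90/95.21 × 100 = 74.47%

74.47%


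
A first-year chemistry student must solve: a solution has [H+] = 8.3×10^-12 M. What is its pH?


pH = -log10([H+]) = -log10(8.3×10^-12)
= 12 - log10(8.3)
= 12 - 0.92
= 11.08

11.08


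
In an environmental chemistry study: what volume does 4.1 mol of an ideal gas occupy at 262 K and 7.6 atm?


PV = nRT  (R = 0.08206 L·atm/(mol·K))
V = nRT/P = 4.1×0.08206×262/7.6
= 11.599 L

11.599 L


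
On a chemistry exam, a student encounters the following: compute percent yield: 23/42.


% yield = actual/theoretical × 100
= 23/42 × 100
= 54.76%

54.76%


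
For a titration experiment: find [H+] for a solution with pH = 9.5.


[H+] = 10^(-pH) = 10^(-9.5)
= 3.16×10^-10 M

3.16×10^-10 M


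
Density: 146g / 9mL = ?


ρ = mass/volume
= 146/9
= 16.222 g/mL

16.222 g/mL


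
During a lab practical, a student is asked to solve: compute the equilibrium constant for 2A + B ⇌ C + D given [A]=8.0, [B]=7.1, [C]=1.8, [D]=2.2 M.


Kc = [C][D]/([A]^2[B])
= (1.8^1 × 2.2^1)/(8.0^2 × 7.1^1)
= 3.96/454.4
= 0.008715

0.008715


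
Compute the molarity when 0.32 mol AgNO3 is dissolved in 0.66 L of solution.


M = n/V = 0.32/0.66 = 0.485 mol/L

0.485 M


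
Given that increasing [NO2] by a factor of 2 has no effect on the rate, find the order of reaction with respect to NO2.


rate ∝ [NO2]^n
rate ∝ [NO2]^0
Order in NO2: 0

0


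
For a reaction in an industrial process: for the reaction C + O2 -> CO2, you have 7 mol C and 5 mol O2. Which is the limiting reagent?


Mole ratio available / coefficient:
  C: 7/1 = 7.000
  O2: 5/1 = 5.000
Smaller ratio is limiting.

O2


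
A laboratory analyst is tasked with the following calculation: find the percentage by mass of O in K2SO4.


M(K2SO4) = 2×39.1 + 1×32.07 + 4×16.0 = 174.27 g/mol
Mass of O = 4 × 16.0 = 64.00 g/mol
% O = 64.00/174.27 × 100 = 36.72%

36.72%


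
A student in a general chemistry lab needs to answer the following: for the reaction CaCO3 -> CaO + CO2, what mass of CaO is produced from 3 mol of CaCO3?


Mole ratio CaO:CaCO3 = 1:1
n(CaO) = 3 × 1/1 = 3.000 mol
mass = 3.000 × 56.08 = 168.24 g

168.24 g


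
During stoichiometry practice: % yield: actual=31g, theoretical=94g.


% yield = actual/theoretical × 100
= 31/94 × 100
= 32.98%

32.98%


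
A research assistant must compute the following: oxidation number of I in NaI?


halide: -1
Oxidation number: -1

-1


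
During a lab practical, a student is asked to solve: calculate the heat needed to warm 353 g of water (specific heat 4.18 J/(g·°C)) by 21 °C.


q = mcΔT = 353 × 4.18 × 21
= 30986.34 J

30986.34 J


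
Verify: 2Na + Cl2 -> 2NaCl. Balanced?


Equation: 2Na + Cl2 -> 2NaCl
Check atoms: Cl: 2=2, Na: 2=2
Balanced

Yes, balanced


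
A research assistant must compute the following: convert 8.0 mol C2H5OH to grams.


M(C2H5OH) = 46.07 g/mol
mass = n × M = 8.0 × 46.07 = 368.56 g

368.56 g


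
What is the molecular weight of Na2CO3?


M(Na2CO3) = 2×22.99 + 1×12.01 + 3×16.0
= 45.98 + 12.01 + 48.0
= 105.99 g/mol

105.99 g/mol


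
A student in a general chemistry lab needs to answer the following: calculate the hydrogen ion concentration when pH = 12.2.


[H+] = 10^(-pH) = 10^(-12.2)
= 6.31×10^-13 M

6.31×10^-13 M


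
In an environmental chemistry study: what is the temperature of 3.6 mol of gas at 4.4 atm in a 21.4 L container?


PV = nRT  (R = 0.08206 L·atm/(mol·K))
T = PV/(nR) = 4.4×21.4/(3.6×0.08206)
= 94.16/0.295416
= 318.74 K

318.74 K


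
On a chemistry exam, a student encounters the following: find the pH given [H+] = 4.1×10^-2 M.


pH = -log10([H+]) = -log10(4.1×10^-2)
= 2 - log10(4.1)
= 2 - 0.61
= 1.39

1.39


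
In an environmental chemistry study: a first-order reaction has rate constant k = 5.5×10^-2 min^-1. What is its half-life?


t½ = ln2/k = 0.693147/(5.5×10^-2 min^-1)
= 12.60 min

12.60 min


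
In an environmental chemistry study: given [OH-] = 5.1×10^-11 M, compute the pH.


pOH = -log10([OH-]) = -log10(5.1×10^-11)
= 11 - log10(5.1) = 10.29
pH = 14 - pOH = 14 - 10.29 = 3.71

3.71


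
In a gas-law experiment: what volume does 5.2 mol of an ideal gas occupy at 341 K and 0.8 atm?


PV = nRT  (R = 0.08206 L·atm/(mol·K))
V = nRT/P = 5.2×0.08206×341/0.8
= 181.886 L

181.886 L


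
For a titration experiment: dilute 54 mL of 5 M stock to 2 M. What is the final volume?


C1V1 = C2V2
5 × 54 = 2 × V2
V2 = 270/2 = 135.0 mL

135.0 mL


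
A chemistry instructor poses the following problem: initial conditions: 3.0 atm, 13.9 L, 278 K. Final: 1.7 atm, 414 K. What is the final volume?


P1V1/T1 = P2V2/T2
V2 = P1V1T2/(T1P2)
= 3.0×13.9×414/(278×1.7)
= 36.529 L

36.529 L


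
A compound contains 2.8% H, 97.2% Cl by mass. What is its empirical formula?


Assume 100 g sample. Moles of each element:
  H: 2.8/1.008 = 2.778 mol
  Cl: 97.2/35.45 = 2.742 mol
Divide by smallest (2.742):
  H: 2.778/2.742 = 1.01
  Cl: 2.742/2.742 = 1.0
Empirical formula: HCl

HCl


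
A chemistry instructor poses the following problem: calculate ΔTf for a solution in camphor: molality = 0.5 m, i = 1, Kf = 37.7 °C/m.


ΔTf = Kf × m × i
= 37.7 × 0.5 × 1
= 18.85 °C

18.85 °C


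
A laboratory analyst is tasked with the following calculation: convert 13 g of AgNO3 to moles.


M(AgNO3) = 169.88 g/mol
n = mass/M = 13/169.88 = 0.0765 mol

0.0765 mol


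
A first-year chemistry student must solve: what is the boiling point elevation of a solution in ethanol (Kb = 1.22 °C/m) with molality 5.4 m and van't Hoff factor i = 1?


ΔTb = Kb × m × i
= 1.22 × 5.4 × 1
= 6.588 °C

6.588 °C


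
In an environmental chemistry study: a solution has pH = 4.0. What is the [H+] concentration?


[H+] = 10^(-pH) = 10^(-4.0)
= 1.0×10^-4 M

1.0×10^-4 M


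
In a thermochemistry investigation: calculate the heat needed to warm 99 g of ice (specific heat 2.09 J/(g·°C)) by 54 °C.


q = mcΔT = 99 × 2.09 × 54
= 11173.14 J

11173.14 J


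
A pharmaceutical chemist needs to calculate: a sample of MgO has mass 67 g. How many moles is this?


M(MgO) = 40.31 g/mol
n = mass/M = 67/40.31 = 1.6621 mol

1.6621 mol


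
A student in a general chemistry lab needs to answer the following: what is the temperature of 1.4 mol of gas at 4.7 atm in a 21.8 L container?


PV = nRT  (R = 0.08206 L·atm/(mol·K))
T = PV/(nR) = 4.7×21.8/(1.4×0.08206)
= 102.46/0.114884
= 891.86 K

891.86 K


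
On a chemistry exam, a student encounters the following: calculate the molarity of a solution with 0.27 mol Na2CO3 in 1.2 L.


M = n/V = 0.27/1.2 = 0.225 mol/L

0.225 M


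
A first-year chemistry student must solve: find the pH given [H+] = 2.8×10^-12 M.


pH = -log10([H+]) = -log10(2.8×10^-12)
= 12 - log10(2.8)
= 12 - 0.45
= 11.55

11.55


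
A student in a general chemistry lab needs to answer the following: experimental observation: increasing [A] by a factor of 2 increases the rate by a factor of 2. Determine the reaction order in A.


rate ∝ [A]^n
2^n = 2 → n = 1
Order in A: 1

1


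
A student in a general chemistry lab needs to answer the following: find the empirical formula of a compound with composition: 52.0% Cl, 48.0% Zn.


Assume 100 g sample. Moles of each element:
  Cl: 52.0/35.45 = 1.467 mol
  Zn: 48.0/65.38 = 0.734 mol
Divide by smallest (0.734):
  Cl: 1.467/0.734 = 2.0
  Zn: 0.734/0.734 = 1.0
Empirical formula: ZnCl2

ZnCl2


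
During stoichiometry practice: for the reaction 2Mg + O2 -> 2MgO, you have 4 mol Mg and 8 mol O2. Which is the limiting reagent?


Mole ratio available / coefficient:
  Mg: 4/2 = 2.000
  O2: 8/1 = 8.000
Smaller ratio is limiting.

Mg


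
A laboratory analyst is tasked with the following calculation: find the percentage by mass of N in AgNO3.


M(AgNO3) = 1×107.87 + 1×14.01 + 3×16.0 = 169.88 g/mol
Mass of N = 1 × 14.01 = 14.01 g/mol
% N = 14.01/169.88 × 100 = 8.25%

8.25%


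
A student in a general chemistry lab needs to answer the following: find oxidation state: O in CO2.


O is usually -2
Oxidation number: -2

-2


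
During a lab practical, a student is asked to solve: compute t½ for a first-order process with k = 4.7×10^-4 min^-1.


t½ = ln2/k = 0.693147/(4.7×10^-4 min^-1)
= 1475 min

1475 min


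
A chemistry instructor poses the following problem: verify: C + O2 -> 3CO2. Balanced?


Equation: C + O2 -> 3CO2
Check atoms: C: 1≠3, O: 2≠6
Not balanced

No, not balanced


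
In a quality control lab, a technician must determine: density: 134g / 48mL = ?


ρ = mass/volume
= 134/48
= 2.792 g/mL

2.792 g/mL


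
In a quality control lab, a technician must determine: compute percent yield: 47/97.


% yield = actual/theoretical × 100
= 47/97 × 100
= 48.45%

48.45%


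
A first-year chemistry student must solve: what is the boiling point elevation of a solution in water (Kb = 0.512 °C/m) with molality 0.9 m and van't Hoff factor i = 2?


ΔTb = Kb × m × i
= 0.512 × 0.9 × 2
= 0.9216 °C

0.9216 °C


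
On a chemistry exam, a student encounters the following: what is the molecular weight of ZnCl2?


M(ZnCl2) = 1×65.38 + 2×35.45
= 65.38 + 70.9
= 136.28 g/mol

136.28 g/mol


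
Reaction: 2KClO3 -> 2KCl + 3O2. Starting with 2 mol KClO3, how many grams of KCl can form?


Mole ratio KCl:KClO3 = 2:2
n(KCl) = 2 × 2/2 = 2.000 mol
mass = 2.000 × 74.55 = 149.1 g

149.1 g


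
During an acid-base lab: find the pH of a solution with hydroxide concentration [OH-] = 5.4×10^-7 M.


pOH = -log10([OH-]) = -log10(5.4×10^-7)
= 7 - log10(5.4) = 6.27
pH = 14 - pOH = 14 - 6.27 = 7.73

7.73


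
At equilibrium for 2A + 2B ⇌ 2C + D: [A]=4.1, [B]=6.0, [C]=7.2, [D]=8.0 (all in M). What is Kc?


Kc = [C]^2[D]/([A]^2[B]^2)
= (7.2^2 × 8.0^1)/(4.1^2 × 6.0^2)
= 414.72/605.16
= 0.6853

0.6853


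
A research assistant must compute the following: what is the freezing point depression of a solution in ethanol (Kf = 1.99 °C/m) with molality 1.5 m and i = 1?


ΔTf = Kf × m × i
= 1.99 × 1.5 × 1
= 2.985 °C

2.985 °C


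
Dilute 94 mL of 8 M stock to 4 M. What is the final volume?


C1V1 = C2V2
8 × 94 = 4 × V2
V2 = 752/4 = 188.0 mL

188.0 mL


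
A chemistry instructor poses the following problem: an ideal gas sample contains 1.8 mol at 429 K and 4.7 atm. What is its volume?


PV = nRT  (R = 0.08206 L·atm/(mol·K))
V = nRT/P = 1.8×0.08206×429/4.7
= 13.482 L

13.482 L


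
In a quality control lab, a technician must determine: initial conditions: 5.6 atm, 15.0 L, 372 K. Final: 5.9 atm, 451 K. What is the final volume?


P1V1/T1 = P2V2/T2
V2 = P1V1T2/(T1P2)
= 5.6×15.0×451/(372×5.9)
= 17.261 L

17.261 L


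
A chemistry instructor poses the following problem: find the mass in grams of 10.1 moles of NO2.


M(NO2) = 46.01 g/mol
mass = n × M = 10.1 × 46.01 = 464.70 g

464.70 g


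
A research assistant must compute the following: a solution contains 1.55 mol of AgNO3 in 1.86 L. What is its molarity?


M = n/V = 1.55/1.86 = 0.833 mol/L

0.833 M


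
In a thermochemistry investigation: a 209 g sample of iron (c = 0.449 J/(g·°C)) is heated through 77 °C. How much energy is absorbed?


q = mcΔT = 209 × 0.449 × 77
= 7225.76 J

7225.76 J


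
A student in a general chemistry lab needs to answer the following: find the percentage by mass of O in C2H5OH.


M(C2H5OH) = 2×12.01 + 6×1.008 + 1×16.0 = 46.068 g/mol
Mass of O = 1 × 16.0 = 16.00 g/mol
% O = 16.00/46.068 × 100 = 34.73%

34.73%


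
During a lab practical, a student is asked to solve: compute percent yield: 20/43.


% yield = actual/theoretical × 100
= 20/43 × 100
= 46.51%

46.51%


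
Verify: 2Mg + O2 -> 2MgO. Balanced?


Equation: 2Mg + O2 -> 2MgO
Check atoms: Mg: 2=2, O: 2=2
Balanced

Yes, balanced


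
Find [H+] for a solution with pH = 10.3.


[H+] = 10^(-pH) = 10^(-10.3)
= 5.01×10^-11 M

5.01×10^-11 M


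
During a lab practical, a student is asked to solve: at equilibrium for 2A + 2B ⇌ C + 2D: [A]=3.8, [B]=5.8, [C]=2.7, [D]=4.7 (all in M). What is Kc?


Kc = [C][D]^2/([A]^2[B]^2)
= (2.7^1 × 4.7^2)/(3.8^2 × 5.8^2)
= 59.643/485.7616
= 0.1228

0.1228


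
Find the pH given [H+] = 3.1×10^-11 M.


pH = -log10([H+]) = -log10(3.1×10^-11)
= 11 - log10(3.1)
= 11 - 0.49
= 10.51

10.51


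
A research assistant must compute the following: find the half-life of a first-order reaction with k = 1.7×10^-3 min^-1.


t½ = ln2/k = 0.693147/(1.7×10^-3 min^-1)
= 407.7 min

407.7 min


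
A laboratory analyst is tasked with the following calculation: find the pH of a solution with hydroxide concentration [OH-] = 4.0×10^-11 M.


pOH = -log10([OH-]) = -log10(4.0×10^-11)
= 11 - log10(4.0) = 10.4
pH = 14 - pOH = 14 - 10.4 = 3.6

3.6


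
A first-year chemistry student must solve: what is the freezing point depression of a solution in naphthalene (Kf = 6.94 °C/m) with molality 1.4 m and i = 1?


ΔTf = Kf × m × i
= 6.94 × 1.4 × 1
= 9.716 °C

9.716 °C


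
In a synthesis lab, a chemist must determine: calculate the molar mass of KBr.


M(KBr) = 1×39.1 + 1×79.9
= 39.1 + 79.9
= 119.0 g/mol

119.0 g/mol


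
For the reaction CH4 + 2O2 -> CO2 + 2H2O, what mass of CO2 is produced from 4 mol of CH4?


Mole ratio CO2:CH4 = 1:1
n(CO2) = 4 × 1/1 = 4.000 mol
mass = 4.000 × 44.01 = 176.04 g

176.04 g


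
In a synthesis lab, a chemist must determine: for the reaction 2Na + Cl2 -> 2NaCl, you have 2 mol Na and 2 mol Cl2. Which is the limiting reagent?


Mole ratio available / coefficient:
  Na: 2/2 = 1.000
  Cl2: 2/1 = 2.000
Smaller ratio is limiting.

Na


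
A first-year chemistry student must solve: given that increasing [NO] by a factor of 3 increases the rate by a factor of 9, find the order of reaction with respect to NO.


rate ∝ [NO]^n
3^n = 9 → n = 2
Order in NO: 2

2


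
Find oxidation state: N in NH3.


x + 3(+1) = 0, so x = -3
Oxidation number: -3

-3


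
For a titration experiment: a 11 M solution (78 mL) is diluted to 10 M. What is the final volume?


C1V1 = C2V2
11 × 78 = 10 × V2
V2 = 858/10 = 85.8 mL

85.8 mL


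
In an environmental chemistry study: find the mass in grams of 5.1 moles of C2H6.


M(C2H6) = 30.07 g/mol
mass = n × M = 5.1 × 30.07 = 153.36 g

153.36 g


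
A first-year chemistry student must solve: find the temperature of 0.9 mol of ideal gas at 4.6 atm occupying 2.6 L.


PV = nRT  (R = 0.08206 L·atm/(mol·K))
T = PV/(nR) = 4.6×2.6/(0.9×0.08206)
= 11.96/0.073854
= 161.94 K

161.94 K


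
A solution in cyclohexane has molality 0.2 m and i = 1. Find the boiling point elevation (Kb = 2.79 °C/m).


ΔTb = Kb × m × i
= 2.79 × 0.2 × 1
= 0.558 °C

0.558 °C


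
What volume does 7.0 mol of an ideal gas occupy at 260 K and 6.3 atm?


PV = nRT  (R = 0.08206 L·atm/(mol·K))
V = nRT/P = 7.0×0.08206×260/6.3
= 23.706 L

23.706 L


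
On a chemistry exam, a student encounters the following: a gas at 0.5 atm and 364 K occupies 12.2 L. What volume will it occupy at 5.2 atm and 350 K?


P1V1/T1 = P2V2/T2
V2 = P1V1T2/(T1P2)
= 0.5×12.2×350/(364×5.2)
= 1.128 L

1.128 L


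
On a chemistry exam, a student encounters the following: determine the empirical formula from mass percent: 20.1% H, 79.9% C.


Assume 100 g sample. Moles of each element:
  H: 20.1/1.008 = 19.94 mol
  C: 79.9/12.01 = 6.653 mol
Divide by smallest (6.653):
  H: 19.94/6.653 = 3.0
  C: 6.653/6.653 = 1.0
Empirical formula: CH3

CH3


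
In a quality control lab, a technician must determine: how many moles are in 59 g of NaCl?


M(NaCl) = 58.44 g/mol
n = mass/M = 59/58.44 = 1.0096 mol

1.0096 mol


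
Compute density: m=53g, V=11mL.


ρ = mass/volume
= 53/11
= 4.818 g/mL

4.818 g/mL


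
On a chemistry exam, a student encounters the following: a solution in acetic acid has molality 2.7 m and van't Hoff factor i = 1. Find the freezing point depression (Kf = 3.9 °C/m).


ΔTf = Kf × m × i
= 3.9 × 2.7 × 1
= 10.53 °C

10.53 °C


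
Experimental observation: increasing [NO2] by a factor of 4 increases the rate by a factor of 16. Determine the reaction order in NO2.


rate ∝ [NO2]^n
4^n = 16 → n = 2
Order in NO2: 2

2


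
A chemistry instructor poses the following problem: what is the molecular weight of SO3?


M(SO3) = 1×32.07 + 3×16.0
= 32.07 + 48.0
= 80.07 g/mol

80.07 g/mol


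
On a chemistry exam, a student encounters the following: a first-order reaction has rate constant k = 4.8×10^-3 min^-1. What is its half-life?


t½ = ln2/k = 0.693147/(4.8×10^-3 min^-1)
= 144.4 min

144.4 min


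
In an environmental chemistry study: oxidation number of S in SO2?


x + 2(-2) = 0, so x = +4
Oxidation number: +4

+4


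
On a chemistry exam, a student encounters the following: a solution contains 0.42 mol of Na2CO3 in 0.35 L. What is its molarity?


M = n/V = 0.42/0.35 = 1.200 mol/L

1.200 M


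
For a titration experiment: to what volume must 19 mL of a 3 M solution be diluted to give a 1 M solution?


C1V1 = C2V2
3 × 19 = 1 × V2
V2 = 57/1 = 57.0 mL

57.0 mL


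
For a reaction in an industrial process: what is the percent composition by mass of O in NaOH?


M(NaOH) = 1×22.99 + 1×16.0 + 1×1.008 = 39.998 g/mol
Mass of O = 1 × 16.0 = 16.00 g/mol
% O = 16.00/39.998 × 100 = 40.00%

40.00%


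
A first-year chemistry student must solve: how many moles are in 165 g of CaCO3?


M(CaCO3) = 100.09 g/mol
n = mass/M = 165/100.09 = 1.6485 mol

1.6485 mol


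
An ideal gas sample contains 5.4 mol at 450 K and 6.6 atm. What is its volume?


PV = nRT  (R = 0.08206 L·atm/(mol·K))
V = nRT/P = 5.4×0.08206×450/6.6
= 30.213 L

30.213 L


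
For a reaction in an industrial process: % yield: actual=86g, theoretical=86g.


% yield = actual/theoretical × 100
= 86/86 × 100
= 100.0%

100.0%


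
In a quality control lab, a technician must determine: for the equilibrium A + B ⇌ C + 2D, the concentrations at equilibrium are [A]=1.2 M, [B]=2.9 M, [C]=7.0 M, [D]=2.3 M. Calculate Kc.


Kc = [C][D]^2/([A][B])
= (7.0^1 × 2.3^2)/(1.2^1 × 2.9^1)
= 37.03/3.48
= 10.64

10.64
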